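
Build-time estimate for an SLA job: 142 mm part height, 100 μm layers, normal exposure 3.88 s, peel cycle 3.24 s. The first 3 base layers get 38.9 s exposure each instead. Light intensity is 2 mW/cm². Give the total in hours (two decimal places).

Layers = ⌈142/0.1⌉ = 1420.
Burn-in layers = 3 × (38.9 + 3.24) = 126.42 s.
Regular layers = 1417 × (3.88 + 3.24) = 10089.04 s.
Total = 126.42 + 10089.04 = 10215.46 s = 2.84 hours.

2.84 hours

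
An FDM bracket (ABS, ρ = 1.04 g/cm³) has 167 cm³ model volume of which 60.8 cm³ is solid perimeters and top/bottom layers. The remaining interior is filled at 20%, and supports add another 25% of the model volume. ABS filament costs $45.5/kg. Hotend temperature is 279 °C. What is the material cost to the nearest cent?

$5.86

Volume inside the shell = 167 − 60.8 = 106.2 cm³.
Infill deposited = 0.20 × 106.2 = 21.24 cm³.
Support: 0.25 × 167 → 41.75 cm³.
Total extruded = 60.8 + 21.24 + 41.75 = 123.79 cm³.
Mass: 123.79 × 1.04 → 128.7416 g.
At $45.5/kg: 128.7416/1000 × 45.5 = $5.86.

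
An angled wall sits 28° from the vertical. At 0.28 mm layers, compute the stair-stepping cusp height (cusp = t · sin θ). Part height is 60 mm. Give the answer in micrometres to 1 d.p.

131.5 μm

h_c = t·sin θ = 0.28 × 0.4695 = 0.13146 mm (131.5 μm).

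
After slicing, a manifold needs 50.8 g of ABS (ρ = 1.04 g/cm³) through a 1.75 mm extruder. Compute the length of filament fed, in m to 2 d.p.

20.31 m

Extruded volume: 50.8/1.04 = 48.8462 cm³ (48846.2 mm³).
Cross-section of 1.75 mm filament: π·(1.75/2)² = 2.4053 mm².
L = V/A = 48846.2/2.4053 = 20307.74 mm → 20.31 m.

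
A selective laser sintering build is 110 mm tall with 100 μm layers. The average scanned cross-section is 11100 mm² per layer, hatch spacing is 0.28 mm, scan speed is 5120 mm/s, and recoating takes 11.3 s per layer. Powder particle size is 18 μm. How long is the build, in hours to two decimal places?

5.82 hours

Layers = ⌈110/0.1⌉ = 1100.
Hatch length per layer = 11100 / 0.28, so 39642.9 mm.
Per-layer scan time = 39642.9 / 5120, so 7.7428 s.
Time per layer: 7.7428 + 11.3 → 19.0428 s.
Build time = 1100 × 19.0428 = 20947.08 s = 5.82 hours.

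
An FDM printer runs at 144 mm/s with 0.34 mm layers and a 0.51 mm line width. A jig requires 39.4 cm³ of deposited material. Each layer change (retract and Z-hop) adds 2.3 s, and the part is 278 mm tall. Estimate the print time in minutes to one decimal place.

57.7 minutes

Bead cross-section = 0.34 × 0.51 = 0.1734 mm².
Toolpath length = 39.4 cm³ / 0.1734 mm² = 39400 / 0.1734 = 227220.3 mm.
Extrusion time = 227220.3 / 144, so 1577.9 s.
Number of layers: 278 / 0.34 → 818 (rounded up).
Non-print overhead = 818 × 2.3, so 1881.4 s.
Altogether 1577.9 + 1881.4 = 3459.3 s, i.e. 57.7 minutes.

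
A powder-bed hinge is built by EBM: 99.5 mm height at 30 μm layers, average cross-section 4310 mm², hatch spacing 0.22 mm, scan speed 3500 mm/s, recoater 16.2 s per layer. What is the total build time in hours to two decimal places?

20.08 hours

Number of layers: 99.5 / 0.03 → 3317 (rounded up).
Hatch length per layer = 4310 / 0.22 = 19590.9 mm.
Per-layer scan time = 19590.9 / 3500, so 5.5974 s.
Layer cycle: 5.5974 + 16.2 → 21.7974 s.
Build time = 3317 × 21.7974 = 72301.9758 s = 20.08 hours.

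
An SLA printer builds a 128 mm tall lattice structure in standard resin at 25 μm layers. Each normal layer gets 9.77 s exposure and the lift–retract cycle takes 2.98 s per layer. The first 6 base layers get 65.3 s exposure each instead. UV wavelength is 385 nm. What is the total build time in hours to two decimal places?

Layer count = ceil(128 / 0.025) = 5120.
Base layers = 6 × (65.3 + 2.98) = 409.68 s.
Regular layers: 5114 × (9.77 + 2.98) → 65203.5 s.
Sum: 409.68 + 65203.5 = 65613.18 s → 18.23 hours.

18.23 hours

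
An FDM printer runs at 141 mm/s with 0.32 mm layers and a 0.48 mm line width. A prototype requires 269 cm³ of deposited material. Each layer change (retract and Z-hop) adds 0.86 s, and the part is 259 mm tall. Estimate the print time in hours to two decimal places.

Bead cross-section: 0.32 × 0.48 → 0.1536 mm².
Toolpath length = 269 cm³ / 0.1536 mm² = 269000 / 0.1536 = 1751302.1 mm.
Print-move time = 1751302.1 / 141, so 12420.6 s.
Layer count = ceil(259 / 0.32) = 810.
Non-print overhead = 810 × 0.86, so 696.6 s.
Total = 12420.6 + 696.6 = 13117.2 s = 3.64 hours.

3.64 hours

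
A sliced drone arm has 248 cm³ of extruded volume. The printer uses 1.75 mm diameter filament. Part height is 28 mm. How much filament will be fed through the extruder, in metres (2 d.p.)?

Filament cross-section = π × (1.75/2)² = 2.4053 mm².
L = 248000 mm³ / 2.4053 mm² = 103105.64 mm, i.e. 103.11 m.

103.11 m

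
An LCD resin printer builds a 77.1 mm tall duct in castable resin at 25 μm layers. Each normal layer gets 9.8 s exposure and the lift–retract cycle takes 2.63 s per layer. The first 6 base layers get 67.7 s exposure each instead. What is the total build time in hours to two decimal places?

10.74 hours

Layer count = ceil(77.1 / 0.025) = 3084.
Base layers = 6 × (67.7 + 2.63), so 421.98 s.
Normal layers = 3078 × (9.8 + 2.63), so 38259.54 s.
Total = 421.98 + 38259.54 = 38681.52 s = 10.74 hours.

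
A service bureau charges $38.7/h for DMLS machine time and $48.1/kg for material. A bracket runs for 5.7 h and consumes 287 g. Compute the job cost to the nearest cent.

Machine-time cost: 38.7 × 5.7 → $220.59.
Material cost: 48.1 × 287/1000 → $13.8047.
Total = 220.59 + 13.8047 = 234.3947 ≈ $234.39.

$234.39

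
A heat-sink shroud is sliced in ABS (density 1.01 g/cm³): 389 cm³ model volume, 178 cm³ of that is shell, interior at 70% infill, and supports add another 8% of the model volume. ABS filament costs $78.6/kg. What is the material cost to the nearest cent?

Interior volume = 389 − 178, so 211 cm³.
Infill volume: 0.70 × 211 → 147.7 cm³.
Support: 0.08 × 389 → 31.12 cm³.
Deposited volume = 178 + 147.7 + 31.12 = 356.82 cm³.
Mass: 356.82 × 1.01 → 360.3882 g.
At $78.6/kg: 360.3882/1000 × 78.6 = $28.33.

$28.33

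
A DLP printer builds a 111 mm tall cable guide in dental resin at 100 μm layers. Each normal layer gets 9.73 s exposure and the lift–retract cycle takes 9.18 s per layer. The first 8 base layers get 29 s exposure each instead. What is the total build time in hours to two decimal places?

Layer count = ceil(111 / 0.1) = 1110.
Base layers: 8 × (29 + 9.18) → 305.44 s.
Regular layers = 1102 × (9.73 + 9.18) = 20838.82 s.
Total = 305.44 + 20838.82 = 21144.26 s = 5.87 hours.

5.87 hours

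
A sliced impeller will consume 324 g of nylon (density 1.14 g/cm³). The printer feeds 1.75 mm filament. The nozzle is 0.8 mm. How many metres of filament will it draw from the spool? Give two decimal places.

118.16 m

Extruded volume: 324/1.14 = 284.2105 cm³ (284210.5 mm³).
A = π r² = π × 0.875² = 2.4053 mm².
L = V/A = 284210.5/2.4053 = 118160.1 mm → 118.16 m.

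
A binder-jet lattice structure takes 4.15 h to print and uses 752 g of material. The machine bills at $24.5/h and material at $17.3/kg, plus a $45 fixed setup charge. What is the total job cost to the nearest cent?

Machine cost = 24.5 × 4.15 = $101.675.
Material cost = 17.3 × 752/1000 = $13.0096.
Total = 101.675 + 13.0096 + 45 = 159.6846 ≈ $159.68.

$159.68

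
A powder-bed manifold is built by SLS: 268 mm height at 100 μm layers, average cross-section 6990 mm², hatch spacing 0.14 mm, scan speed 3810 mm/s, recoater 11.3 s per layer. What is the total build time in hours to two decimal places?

18.17 hours

Number of layers: 268 / 0.1 → 2680 (rounded up).
Hatch length per layer: 6990 / 0.14 → 49928.6 mm.
Scan time per layer: 49928.6 / 3810 → 13.1046 s.
Per-layer time = 13.1046 + 11.3, so 24.4046 s.
2680 layers × 24.4046 s/layer = 65404.328 s, i.e. 18.17 hours.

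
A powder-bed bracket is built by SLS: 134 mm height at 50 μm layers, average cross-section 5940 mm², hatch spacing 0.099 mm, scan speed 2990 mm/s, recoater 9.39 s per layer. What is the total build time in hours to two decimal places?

Number of layers: 134 / 0.05 → 2680 (rounded up).
Scan path per layer = 5940 / 0.099 = 60000 mm.
Scan time per layer = 60000 / 2990 = 20.0669 s.
Time per layer = 20.0669 + 9.39 = 29.4569 s.
Build time = 2680 × 29.4569 = 78944.492 s = 21.93 hours.

21.93 hours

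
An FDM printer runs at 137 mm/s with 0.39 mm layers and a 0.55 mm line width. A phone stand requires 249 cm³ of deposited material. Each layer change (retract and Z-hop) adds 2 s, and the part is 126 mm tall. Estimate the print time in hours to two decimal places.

Extrusion cross-section = 0.39 × 0.55 = 0.2145 mm².
Path length: 249000 mm³ / 0.2145 mm² → 1160839.2 mm.
Extrusion time = 1160839.2 / 137, so 8473.3 s.
Layers = ⌈126/0.39⌉ = 324.
Layer-change overhead = 324 × 2 = 648 s.
Total = 8473.3 + 648 = 9121.3 s = 2.53 hours.

2.53 hours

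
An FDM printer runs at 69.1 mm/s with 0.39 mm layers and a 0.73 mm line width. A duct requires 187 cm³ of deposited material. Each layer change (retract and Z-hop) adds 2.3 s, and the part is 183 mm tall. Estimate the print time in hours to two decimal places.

2.94 hours

Bead cross-section: 0.39 × 0.73 → 0.2847 mm².
Path length: 187000 mm³ / 0.2847 mm² → 656831.8 mm.
Time extruding: 656831.8 / 69.1 → 9505.5 s.
Layers = ⌈183/0.39⌉ = 470.
Z-hop total = 470 × 2.3, so 1081 s.
Altogether 9505.5 + 1081 = 10586.5 s, i.e. 2.94 hours.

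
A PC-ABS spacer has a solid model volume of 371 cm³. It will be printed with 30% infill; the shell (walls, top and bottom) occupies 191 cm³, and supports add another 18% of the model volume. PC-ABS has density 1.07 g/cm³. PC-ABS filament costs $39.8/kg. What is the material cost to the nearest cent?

$13.28

Interior volume: 371 − 191 → 180 cm³.
Infill deposited: 0.30 × 180 → 54 cm³.
Support = 0.18 × 371 = 66.78 cm³.
Deposited volume: 191 + 54 + 66.78 → 311.78 cm³.
Mass: 311.78 × 1.07 → 333.6046 g.
Cost = 333.6046 g / 1000 × $39.8/kg = $13.28.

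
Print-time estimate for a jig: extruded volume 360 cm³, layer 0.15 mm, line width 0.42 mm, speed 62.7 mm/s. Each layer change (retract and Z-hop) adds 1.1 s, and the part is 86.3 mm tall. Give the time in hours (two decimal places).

25.49 hours

Line area: 0.15 × 0.42 → 0.063 mm².
Toolpath length = 360 cm³ / 0.063 mm² = 360000 / 0.063 = 5714285.7 mm.
Print-move time = 5714285.7 / 62.7, so 91136.9 s.
Layers = ⌈86.3/0.15⌉ = 576.
Non-print overhead = 576 × 1.1 = 633.6 s.
Total = 91136.9 + 633.6 = 91770.5 s = 25.49 hours.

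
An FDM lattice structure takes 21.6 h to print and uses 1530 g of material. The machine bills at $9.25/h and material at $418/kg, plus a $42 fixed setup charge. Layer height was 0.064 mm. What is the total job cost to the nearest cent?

Machine cost = 9.25 × 21.6, so $199.80.
Material cost = 418 × 1530/1000, so $639.54.
Adding setup: 199.80 + 639.54 + 42 → $881.34.

$881.34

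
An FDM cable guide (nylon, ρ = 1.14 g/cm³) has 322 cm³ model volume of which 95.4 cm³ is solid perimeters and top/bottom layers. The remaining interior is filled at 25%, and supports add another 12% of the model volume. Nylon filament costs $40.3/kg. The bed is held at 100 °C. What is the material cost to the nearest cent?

Interior volume = 322 − 95.4 = 226.6 cm³.
Infill volume = 0.25 × 226.6 = 56.65 cm³.
Support: 0.12 × 322 → 38.64 cm³.
Total printed volume = 95.4 + 56.65 + 38.64 = 190.69 cm³.
Mass: 190.69 × 1.14 → 217.3866 g.
Cost = 217.3866 g / 1000 × $40.3/kg = $8.76.

$8.76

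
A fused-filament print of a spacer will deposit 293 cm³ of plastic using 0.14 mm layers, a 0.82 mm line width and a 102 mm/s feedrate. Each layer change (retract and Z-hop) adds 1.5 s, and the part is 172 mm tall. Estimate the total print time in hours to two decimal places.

7.46 hours

Extrusion cross-section = 0.14 × 0.82, so 0.1148 mm².
Path length: 293000 mm³ / 0.1148 mm² → 2552264.8 mm.
Time extruding = 2552264.8 / 102 = 25022.2 s.
Layer count = ceil(172 / 0.14) = 1229.
Z-hop total = 1229 × 1.5, so 1843.5 s.
Total = 25022.2 + 1843.5 = 26865.7 s = 7.46 hours.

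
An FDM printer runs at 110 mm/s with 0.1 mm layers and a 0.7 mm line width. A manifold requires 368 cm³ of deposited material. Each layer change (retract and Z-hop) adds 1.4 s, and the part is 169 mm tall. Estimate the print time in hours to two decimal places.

Extrusion cross-section = 0.1 × 0.7 = 0.07 mm².
Total extruded path = 368000/0.07 = 5257142.9 mm.
Extrusion time: 5257142.9 / 110 → 47792.2 s.
Number of layers: 169 / 0.1 → 1690 (rounded up).
Z-hop total = 1690 × 1.4, so 2366 s.
Total = 47792.2 + 2366 = 50158.2 s = 13.93 hours.

13.93 hours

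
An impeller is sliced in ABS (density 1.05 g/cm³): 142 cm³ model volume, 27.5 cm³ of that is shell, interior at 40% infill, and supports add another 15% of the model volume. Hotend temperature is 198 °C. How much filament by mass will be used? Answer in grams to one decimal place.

Infill region = 142 − 27.5 = 114.5 cm³.
Infill deposited: 0.40 × 114.5 → 45.8 cm³.
Support = 0.15 × 142 = 21.3 cm³.
Total printed volume = 27.5 + 45.8 + 21.3 = 94.6 cm³.
Mass: 94.6 × 1.05 → 99.33 g.

99.3 g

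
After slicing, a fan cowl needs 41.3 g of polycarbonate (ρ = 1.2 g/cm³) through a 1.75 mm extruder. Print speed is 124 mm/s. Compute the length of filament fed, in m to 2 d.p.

14.31 m

Extruded volume: 41.3/1.2 = 34.4167 cm³ (34416.7 mm³).
Cross-section of 1.75 mm filament: π·(1.75/2)² = 2.4053 mm².
L = V/A = 34416.7/2.4053 = 14308.69 mm → 14.31 m.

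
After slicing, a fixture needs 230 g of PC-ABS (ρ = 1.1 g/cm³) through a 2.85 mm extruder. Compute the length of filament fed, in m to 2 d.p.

Extruded volume: 230/1.1 = 209.0909 cm³ (209090.9 mm³).
Cross-section of 2.85 mm filament: π·(2.85/2)² = 6.3794 mm².
Length = 209090.9 / 6.3794 = 32775.95 mm = 32.78 m.

32.78 m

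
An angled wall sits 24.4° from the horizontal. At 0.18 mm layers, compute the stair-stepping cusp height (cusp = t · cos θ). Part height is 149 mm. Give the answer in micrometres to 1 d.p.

h_c = t·cos θ = 0.18 × 0.9107 = 0.163926 mm (163.9 μm).

163.9 μm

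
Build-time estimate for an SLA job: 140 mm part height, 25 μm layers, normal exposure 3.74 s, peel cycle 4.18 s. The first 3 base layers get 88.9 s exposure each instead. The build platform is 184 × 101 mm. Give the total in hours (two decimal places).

12.39 hours

Number of layers: 140 / 0.025 → 5600 (rounded up).
Base layers = 3 × (88.9 + 4.18) = 279.24 s.
Normal layers: 5597 × (3.74 + 4.18) → 44328.24 s.
Total = 279.24 + 44328.24 = 44607.48 s = 12.39 hours.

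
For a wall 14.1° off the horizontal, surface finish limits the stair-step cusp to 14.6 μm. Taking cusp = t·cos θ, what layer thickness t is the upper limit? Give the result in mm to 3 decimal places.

0.015 mm

t = h_c / cos θ = 0.0146 / 0.9699 = 0.015 mm.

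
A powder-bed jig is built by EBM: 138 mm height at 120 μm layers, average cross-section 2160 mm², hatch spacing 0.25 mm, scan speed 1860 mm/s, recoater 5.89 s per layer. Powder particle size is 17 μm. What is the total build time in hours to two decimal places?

Layer count = ceil(138 / 0.12) = 1150.
Hatch length per layer = 2160 / 0.25 = 8640 mm.
Beam time per layer: 8640 / 1860 → 4.6452 s.
Per-layer time = 4.6452 + 5.89, so 10.5352 s.
Build time = 1150 × 10.5352 = 12115.48 s = 3.37 hours.

3.37 hours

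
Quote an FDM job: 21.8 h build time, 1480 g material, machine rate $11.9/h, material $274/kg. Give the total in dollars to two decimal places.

Machine cost: 11.9 × 21.8 → $259.42.
Material charge: 274 × 1480/1000 → $405.52.
Total = 259.42 + 405.52 = $664.94.

$664.94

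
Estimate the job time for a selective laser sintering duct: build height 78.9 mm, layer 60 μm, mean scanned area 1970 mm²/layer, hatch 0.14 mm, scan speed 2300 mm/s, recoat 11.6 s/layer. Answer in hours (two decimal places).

Number of layers: 78.9 / 0.06 → 1315 (rounded up).
Per-layer scan distance = 1970 / 0.14, so 14071.4 mm.
Per-layer scan time: 14071.4 / 2300 → 6.118 s.
Per-layer time: 6.118 + 11.6 → 17.718 s.
1315 layers × 17.718 s/layer = 23299.17 s, i.e. 6.47 hours.

6.47 hours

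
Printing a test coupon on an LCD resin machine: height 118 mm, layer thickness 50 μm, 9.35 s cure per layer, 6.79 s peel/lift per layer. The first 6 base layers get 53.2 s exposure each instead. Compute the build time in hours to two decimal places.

10.65 hours

Number of layers: 118 / 0.05 → 2360 (rounded up).
Base layers = 6 × (53.2 + 6.79), so 359.94 s.
Regular layers: 2354 × (9.35 + 6.79) → 37993.56 s.
Sum: 359.94 + 37993.56 = 38353.5 s → 10.65 hours.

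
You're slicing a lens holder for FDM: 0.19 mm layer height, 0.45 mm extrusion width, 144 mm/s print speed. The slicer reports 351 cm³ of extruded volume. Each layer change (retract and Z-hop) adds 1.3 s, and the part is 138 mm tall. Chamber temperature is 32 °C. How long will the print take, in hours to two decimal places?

Bead cross-section = 0.19 × 0.45, so 0.0855 mm².
Total extruded path = 351000/0.0855 = 4105263.2 mm.
Time extruding: 4105263.2 / 144 → 28508.8 s.
Layers = ⌈138/0.19⌉ = 727.
Z-hop total = 727 × 1.3 = 945.1 s.
Altogether 28508.8 + 945.1 = 29453.9 s, i.e. 8.18 hours.

8.18 hours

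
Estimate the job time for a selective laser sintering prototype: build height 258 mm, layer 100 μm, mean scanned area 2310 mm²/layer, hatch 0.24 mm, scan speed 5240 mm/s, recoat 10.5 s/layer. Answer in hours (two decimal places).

Layers = ⌈258/0.1⌉ = 2580.
Per-layer scan distance: 2310 / 0.24 → 9625 mm.
Per-layer scan time = 9625 / 5240 = 1.8368 s.
Time per layer: 1.8368 + 10.5 → 12.3368 s.
Total: 2580 × 12.3368 s = 31828.944 s → 8.84 hours.

8.84 hours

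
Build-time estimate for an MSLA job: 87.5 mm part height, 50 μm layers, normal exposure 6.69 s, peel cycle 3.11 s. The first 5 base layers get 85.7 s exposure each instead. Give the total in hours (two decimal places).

4.87 hours

Layers = ⌈87.5/0.05⌉ = 1750.
Base layers = 5 × (85.7 + 3.11) = 444.05 s.
Regular layers: 1745 × (6.69 + 3.11) → 17101 s.
Sum: 444.05 + 17101 = 17545.05 s → 4.87 hours.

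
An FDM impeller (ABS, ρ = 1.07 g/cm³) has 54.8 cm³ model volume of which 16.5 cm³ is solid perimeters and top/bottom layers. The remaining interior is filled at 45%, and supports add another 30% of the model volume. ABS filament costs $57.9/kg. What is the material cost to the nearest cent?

Infill region = 54.8 − 16.5, so 38.3 cm³.
Infill volume: 0.45 × 38.3 → 17.235 cm³.
Support = 0.30 × 54.8, so 16.44 cm³.
Total printed volume: 16.5 + 17.235 + 16.44 → 50.175 cm³.
Mass = 50.175 × 1.07, so 53.68725 g.
Cost = 53.68725 g / 1000 × $57.9/kg = $3.11.

$3.11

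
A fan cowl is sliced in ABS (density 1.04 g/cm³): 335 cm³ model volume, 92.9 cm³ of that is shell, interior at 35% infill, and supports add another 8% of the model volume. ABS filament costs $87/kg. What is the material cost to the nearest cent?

$18.50

Interior volume = 335 − 92.9, so 242.1 cm³.
Deposited infill = 0.35 × 242.1, so 84.735 cm³.
Support = 0.08 × 335 = 26.8 cm³.
Total extruded: 92.9 + 84.735 + 26.8 → 204.435 cm³.
Mass = 204.435 × 1.04 = 212.6124 g.
At $87/kg: 212.6124/1000 × 87 = $18.50.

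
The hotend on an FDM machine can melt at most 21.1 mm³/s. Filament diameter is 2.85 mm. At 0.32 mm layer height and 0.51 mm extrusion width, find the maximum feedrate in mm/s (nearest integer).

129 mm/s

Bead cross-section = 0.32 × 0.51, so 0.1632 mm².
Max speed = 21.1 / 0.1632 = 129.29 ≈ 129 mm/s.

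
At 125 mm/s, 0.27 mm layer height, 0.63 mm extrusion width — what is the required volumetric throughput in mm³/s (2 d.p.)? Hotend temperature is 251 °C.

21.26

A: 0.27 × 0.63 → 0.1701 mm².
Volumetric flow = 125 × 0.1701 = 21.26 mm³/s.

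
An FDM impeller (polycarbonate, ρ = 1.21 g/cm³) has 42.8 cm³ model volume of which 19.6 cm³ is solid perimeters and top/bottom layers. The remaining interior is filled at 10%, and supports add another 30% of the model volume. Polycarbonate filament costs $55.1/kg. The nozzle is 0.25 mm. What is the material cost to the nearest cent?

$2.32

Volume inside the shell: 42.8 − 19.6 → 23.2 cm³.
Infill volume = 0.10 × 23.2 = 2.32 cm³.
Support = 0.30 × 42.8, so 12.84 cm³.
Total printed volume = 19.6 + 2.32 + 12.84, so 34.76 cm³.
Mass = 34.76 × 1.21 = 42.0596 g.
At $55.1/kg: 42.0596/1000 × 55.1 = $2.32.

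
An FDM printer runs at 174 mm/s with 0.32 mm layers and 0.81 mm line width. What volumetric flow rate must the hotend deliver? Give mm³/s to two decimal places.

Bead cross-section = 0.32 × 0.81 = 0.2592 mm².
Volumetric flow = 174 × 0.2592 = 45.10 mm³/s.

45.10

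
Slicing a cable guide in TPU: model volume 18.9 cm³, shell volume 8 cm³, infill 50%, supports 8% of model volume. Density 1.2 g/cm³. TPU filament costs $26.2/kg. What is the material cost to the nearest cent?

Interior volume = 18.9 − 8, so 10.9 cm³.
Infill volume = 0.50 × 10.9 = 5.45 cm³.
Support: 0.08 × 18.9 → 1.512 cm³.
Total extruded = 8 + 5.45 + 1.512, so 14.962 cm³.
Mass: 14.962 × 1.2 → 17.9544 g.
Cost = 17.9544 g / 1000 × $26.2/kg = $0.47.

$0.47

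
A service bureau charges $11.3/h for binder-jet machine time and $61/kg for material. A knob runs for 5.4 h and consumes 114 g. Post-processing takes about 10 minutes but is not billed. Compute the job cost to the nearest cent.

$67.97

Machine-time cost = 11.3 × 5.4 = $61.02.
Material charge = 61 × 114/1000 = $6.954.
Job cost: 61.02 + 6.954 = 67.974 ≈ $67.97.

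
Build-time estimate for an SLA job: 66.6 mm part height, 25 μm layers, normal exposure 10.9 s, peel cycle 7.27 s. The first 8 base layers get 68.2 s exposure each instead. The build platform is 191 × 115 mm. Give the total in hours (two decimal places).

13.57 hours

Number of layers: 66.6 / 0.025 → 2664 (rounded up).
Bottom layers = 8 × (68.2 + 7.27) = 603.76 s.
Normal layers: 2656 × (10.9 + 7.27) → 48259.52 s.
Sum: 603.76 + 48259.52 = 48863.28 s → 13.57 hours.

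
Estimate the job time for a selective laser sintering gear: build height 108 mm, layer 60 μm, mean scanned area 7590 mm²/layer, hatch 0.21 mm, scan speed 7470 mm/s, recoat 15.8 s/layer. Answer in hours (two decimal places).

Number of layers: 108 / 0.06 → 1800 (rounded up).
Hatch length per layer: 7590 / 0.21 → 36142.9 mm.
Per-layer scan time: 36142.9 / 7470 → 4.8384 s.
Per-layer time = 4.8384 + 15.8 = 20.6384 s.
Total: 1800 × 20.6384 s = 37149.12 s → 10.32 hours.

10.32 hours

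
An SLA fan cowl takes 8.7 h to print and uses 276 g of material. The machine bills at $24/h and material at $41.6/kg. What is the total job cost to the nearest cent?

Machine-time cost = 24 × 8.7, so $208.80.
Material charge: 41.6 × 276/1000 → $11.4816.
Job cost: 208.80 + 11.4816 = 220.2816 ≈ $220.28.

$220.28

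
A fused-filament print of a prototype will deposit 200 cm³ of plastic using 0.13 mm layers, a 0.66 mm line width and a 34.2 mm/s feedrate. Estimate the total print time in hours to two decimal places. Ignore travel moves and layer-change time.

Line area = 0.13 × 0.66 = 0.0858 mm².
Path length: 200000 mm³ / 0.0858 mm² → 2331002.3 mm.
Time extruding: 2331002.3 / 34.2 → 68158 s.
68158 s = 18.93 hours.

18.93 hours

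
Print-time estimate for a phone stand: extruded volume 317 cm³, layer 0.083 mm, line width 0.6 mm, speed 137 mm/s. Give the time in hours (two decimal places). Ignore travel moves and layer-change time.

Line area = 0.083 × 0.6, so 0.0498 mm².
Path length: 317000 mm³ / 0.0498 mm² → 6365461.8 mm.
Print-move time = 6365461.8 / 137 = 46463.2 s.
Converting: 46463.2 s = 12.91 hours.

12.91 hours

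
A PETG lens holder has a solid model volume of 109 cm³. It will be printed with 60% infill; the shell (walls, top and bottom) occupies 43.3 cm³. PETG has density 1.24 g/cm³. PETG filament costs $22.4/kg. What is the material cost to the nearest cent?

$2.30

Interior volume: 109 − 43.3 → 65.7 cm³.
Infill deposited = 0.60 × 65.7, so 39.42 cm³.
Total printed volume = 43.3 + 39.42 = 82.72 cm³.
Mass = 82.72 × 1.24 = 102.5728 g.
At $22.4/kg: 102.5728/1000 × 22.4 = $2.30.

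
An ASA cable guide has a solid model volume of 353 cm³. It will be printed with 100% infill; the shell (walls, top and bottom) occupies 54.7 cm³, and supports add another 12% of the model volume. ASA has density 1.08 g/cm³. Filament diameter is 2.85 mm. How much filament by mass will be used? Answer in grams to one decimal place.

427.0 g

Volume inside the shell: 353 − 54.7 → 298.3 cm³.
Infill deposited = 1.00 × 298.3, so 298.3 cm³.
Support = 0.12 × 353 = 42.36 cm³.
Total extruded = 54.7 + 298.3 + 42.36, so 395.36 cm³.
Mass = 395.36 × 1.08 = 426.9888 g.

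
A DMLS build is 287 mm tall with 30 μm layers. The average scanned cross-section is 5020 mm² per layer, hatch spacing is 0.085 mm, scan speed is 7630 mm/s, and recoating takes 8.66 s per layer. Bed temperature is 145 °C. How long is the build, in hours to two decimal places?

Layers = ⌈287/0.03⌉ = 9567.
Hatch length per layer = 5020 / 0.085, so 59058.8 mm.
Per-layer scan time = 59058.8 / 7630 = 7.7403 s.
Layer cycle = 7.7403 + 8.66, so 16.4003 s.
9567 layers × 16.4003 s/layer = 156901.6701 s, i.e. 43.58 hours.

43.58 hours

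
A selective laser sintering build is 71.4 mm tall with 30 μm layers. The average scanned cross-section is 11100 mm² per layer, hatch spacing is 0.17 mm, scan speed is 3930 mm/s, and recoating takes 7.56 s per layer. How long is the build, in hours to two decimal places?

Layer count = ceil(71.4 / 0.03) = 2380.
Per-layer scan distance: 11100 / 0.17 → 65294.1 mm.
Scan time per layer = 65294.1 / 3930, so 16.6143 s.
Layer cycle = 16.6143 + 7.56, so 24.1743 s.
Total: 2380 × 24.1743 s = 57534.834 s → 15.98 hours.

15.98 hours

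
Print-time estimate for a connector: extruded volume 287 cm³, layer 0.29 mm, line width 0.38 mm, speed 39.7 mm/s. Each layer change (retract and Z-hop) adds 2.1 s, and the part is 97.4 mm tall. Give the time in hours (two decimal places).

18.42 hours

Line area = 0.29 × 0.38 = 0.1102 mm².
Path length: 287000 mm³ / 0.1102 mm² → 2604355.7 mm.
Extrusion time: 2604355.7 / 39.7 → 65600.9 s.
Layers = ⌈97.4/0.29⌉ = 336.
Non-print overhead = 336 × 2.1 = 705.6 s.
Total = 65600.9 + 705.6 = 66306.5 s = 18.42 hours.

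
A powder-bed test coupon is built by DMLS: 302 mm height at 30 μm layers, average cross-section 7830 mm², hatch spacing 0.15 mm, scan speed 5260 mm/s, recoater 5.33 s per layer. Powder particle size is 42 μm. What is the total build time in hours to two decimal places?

42.66 hours

Layers = ⌈302/0.03⌉ = 10067.
Scan path per layer: 7830 / 0.15 → 52200 mm.
Scan time per layer: 52200 / 5260 → 9.924 s.
Layer cycle: 9.924 + 5.33 → 15.254 s.
Build time = 10067 × 15.254 = 153562.018 s = 42.66 hours.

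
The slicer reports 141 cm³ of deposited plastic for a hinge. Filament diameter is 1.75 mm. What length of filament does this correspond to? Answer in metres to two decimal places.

58.62 m

A = π r² = π × 0.875² = 2.4053 mm².
Length = 141 cm³ / 2.4053 mm² = 141000 / 2.4053 = 58620.55 mm = 58.62 m.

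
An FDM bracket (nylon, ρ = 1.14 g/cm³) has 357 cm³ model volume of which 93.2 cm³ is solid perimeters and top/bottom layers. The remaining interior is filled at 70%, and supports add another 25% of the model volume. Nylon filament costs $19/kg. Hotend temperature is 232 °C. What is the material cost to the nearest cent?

$7.95

Infill region: 357 − 93.2 → 263.8 cm³.
Infill volume = 0.70 × 263.8 = 184.66 cm³.
Support = 0.25 × 357, so 89.25 cm³.
Deposited volume = 93.2 + 184.66 + 89.25 = 367.11 cm³.
Mass = 367.11 × 1.14 = 418.5054 g.
At $19/kg: 418.5054/1000 × 19 = $7.95.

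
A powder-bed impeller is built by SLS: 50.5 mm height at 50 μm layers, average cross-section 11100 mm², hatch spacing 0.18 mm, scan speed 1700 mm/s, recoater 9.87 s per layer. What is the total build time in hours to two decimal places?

Layers = ⌈50.5/0.05⌉ = 1010.
Scan path per layer = 11100 / 0.18 = 61666.7 mm.
Laser time per layer = 61666.7 / 1700 = 36.2745 s.
Time per layer = 36.2745 + 9.87 = 46.1445 s.
1010 layers × 46.1445 s/layer = 46605.945 s, i.e. 12.95 hours.

12.95 hours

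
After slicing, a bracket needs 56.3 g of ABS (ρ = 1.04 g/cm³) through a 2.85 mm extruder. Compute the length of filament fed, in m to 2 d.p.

Volume = 56.3 g / 1.04 g·cm⁻³ = 54.1346 cm³ = 54134.6 mm³.
Filament cross-section = π × (2.85/2)² = 6.3794 mm².
L = V/A = 54134.6/6.3794 = 8485.85 mm → 8.49 m.

8.49 m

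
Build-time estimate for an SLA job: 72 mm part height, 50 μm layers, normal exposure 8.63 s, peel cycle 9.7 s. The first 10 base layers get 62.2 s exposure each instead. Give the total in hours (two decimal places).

Layers = ⌈72/0.05⌉ = 1440.
Base layers: 10 × (62.2 + 9.7) → 719 s.
Remaining layers = 1430 × (8.63 + 9.7), so 26211.9 s.
Total = 719 + 26211.9 = 26930.9 s = 7.48 hours.

7.48 hours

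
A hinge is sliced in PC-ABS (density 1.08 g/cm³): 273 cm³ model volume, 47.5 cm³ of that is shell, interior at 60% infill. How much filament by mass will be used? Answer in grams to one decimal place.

197.4 g

Interior volume: 273 − 47.5 → 225.5 cm³.
Infill deposited: 0.60 × 225.5 → 135.3 cm³.
Total printed volume: 47.5 + 135.3 → 182.8 cm³.
Mass = 182.8 × 1.08 = 197.424 g.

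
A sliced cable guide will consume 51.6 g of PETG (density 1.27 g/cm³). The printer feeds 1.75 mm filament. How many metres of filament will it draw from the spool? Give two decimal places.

16.89 m

Extruded volume: 51.6/1.27 = 40.6299 cm³ (40629.9 mm³).
Filament cross-section = π × (1.75/2)² = 2.4053 mm².
L = V/A = 40629.9/2.4053 = 16891.82 mm → 16.89 m.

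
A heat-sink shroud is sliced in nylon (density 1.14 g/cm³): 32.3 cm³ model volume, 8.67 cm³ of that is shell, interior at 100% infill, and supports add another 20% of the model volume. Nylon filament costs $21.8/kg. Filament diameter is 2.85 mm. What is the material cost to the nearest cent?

Interior volume = 32.3 − 8.67, so 23.63 cm³.
Deposited infill = 1.00 × 23.63 = 23.63 cm³.
Support: 0.20 × 32.3 → 6.46 cm³.
Total printed volume: 8.67 + 23.63 + 6.46 → 38.76 cm³.
Mass: 38.76 × 1.14 → 44.1864 g.
At $21.8/kg: 44.1864/1000 × 21.8 = $0.96.

$0.96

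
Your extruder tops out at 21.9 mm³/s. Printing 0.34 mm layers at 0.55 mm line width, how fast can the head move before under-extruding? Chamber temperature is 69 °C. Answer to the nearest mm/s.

Extrusion cross-section: 0.34 × 0.55 → 0.187 mm².
v_max = Q/A = 21.9/0.187 = 117.11 mm/s → 117 mm/s.

117 mm/s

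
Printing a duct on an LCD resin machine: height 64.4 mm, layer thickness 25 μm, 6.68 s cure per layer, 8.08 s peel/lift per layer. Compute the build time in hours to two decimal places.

10.56 hours

Layers = ⌈64.4/0.025⌉ = 2576.
Each layer takes: 6.68 + 8.08 → 14.76 s.
Total = 2576 × 14.76 = 38021.76 s = 10.56 hours.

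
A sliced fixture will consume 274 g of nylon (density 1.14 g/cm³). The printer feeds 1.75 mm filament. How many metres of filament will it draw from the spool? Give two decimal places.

Volume = 274 g / 1.14 g·cm⁻³ = 240.3509 cm³ = 240350.9 mm³.
Filament cross-section = π × (1.75/2)² = 2.4053 mm².
L = V/A = 240350.9/2.4053 = 99925.54 mm → 99.93 m.

99.93 m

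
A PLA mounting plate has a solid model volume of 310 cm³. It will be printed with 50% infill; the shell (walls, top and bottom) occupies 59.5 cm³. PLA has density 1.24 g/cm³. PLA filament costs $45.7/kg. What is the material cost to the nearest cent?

$10.47

Volume inside the shell = 310 − 59.5 = 250.5 cm³.
Infill volume = 0.50 × 250.5, so 125.25 cm³.
Total extruded: 59.5 + 125.25 → 184.75 cm³.
Mass: 184.75 × 1.24 → 229.09 g.
Cost = 229.09 g / 1000 × $45.7/kg = $10.47.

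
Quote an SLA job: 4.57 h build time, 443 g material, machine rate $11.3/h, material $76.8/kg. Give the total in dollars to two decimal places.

Machine-time cost: 11.3 × 4.57 → $51.641.
Feedstock cost = 76.8 × 443/1000, so $34.0224.
Total = 51.641 + 34.0224 = 85.6634 ≈ $85.66.

$85.66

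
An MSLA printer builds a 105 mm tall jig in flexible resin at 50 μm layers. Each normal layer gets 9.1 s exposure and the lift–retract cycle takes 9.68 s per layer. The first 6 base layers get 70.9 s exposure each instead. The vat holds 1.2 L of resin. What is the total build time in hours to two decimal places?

Layers = ⌈105/0.05⌉ = 2100.
Base layers: 6 × (70.9 + 9.68) → 483.48 s.
Normal layers: 2094 × (9.1 + 9.68) → 39325.32 s.
Sum: 483.48 + 39325.32 = 39808.8 s → 11.06 hours.

11.06 hours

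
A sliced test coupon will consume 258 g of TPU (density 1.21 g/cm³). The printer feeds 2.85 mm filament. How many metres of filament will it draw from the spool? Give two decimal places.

33.42 m

Extruded volume: 258/1.21 = 213.2231 cm³ (213223.1 mm³).
A = π r² = π × 1.425² = 6.3794 mm².
L = V/A = 213223.1/6.3794 = 33423.69 mm → 33.42 m.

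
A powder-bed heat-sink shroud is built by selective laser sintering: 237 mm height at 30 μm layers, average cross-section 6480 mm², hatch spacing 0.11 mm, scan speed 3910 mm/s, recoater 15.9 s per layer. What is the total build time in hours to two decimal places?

67.95 hours

Layers = ⌈237/0.03⌉ = 7900.
Scan path per layer = 6480 / 0.11 = 58909.1 mm.
Scan time per layer: 58909.1 / 3910 → 15.0663 s.
Layer cycle: 15.0663 + 15.9 → 30.9663 s.
Total: 7900 × 30.9663 s = 244633.77 s → 67.95 hours.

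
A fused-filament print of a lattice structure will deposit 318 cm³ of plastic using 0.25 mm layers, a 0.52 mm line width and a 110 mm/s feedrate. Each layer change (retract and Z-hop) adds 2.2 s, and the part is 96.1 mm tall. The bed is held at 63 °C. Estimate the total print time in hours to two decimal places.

6.41 hours

Extrusion cross-section: 0.25 × 0.52 → 0.13 mm².
Total extruded path = 318000/0.13 = 2446153.8 mm.
Time extruding = 2446153.8 / 110 = 22237.8 s.
Number of layers: 96.1 / 0.25 → 385 (rounded up).
Z-hop total: 385 × 2.2 → 847 s.
Altogether 22237.8 + 847 = 23084.8 s, i.e. 6.41 hours.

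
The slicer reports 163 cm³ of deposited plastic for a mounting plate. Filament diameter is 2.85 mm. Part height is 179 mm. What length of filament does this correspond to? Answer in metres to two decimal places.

Filament cross-section = π × (2.85/2)² = 6.3794 mm².
Length = 163 cm³ / 6.3794 mm² = 163000 / 6.3794 = 25550.99 mm = 25.55 m.

25.55 m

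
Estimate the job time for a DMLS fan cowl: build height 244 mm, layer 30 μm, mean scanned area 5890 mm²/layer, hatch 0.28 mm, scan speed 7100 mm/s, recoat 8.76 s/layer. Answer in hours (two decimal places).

Number of layers: 244 / 0.03 → 8134 (rounded up).
Per-layer scan distance: 5890 / 0.28 → 21035.7 mm.
Laser time per layer = 21035.7 / 7100 = 2.9628 s.
Time per layer = 2.9628 + 8.76, so 11.7228 s.
8134 layers × 11.7228 s/layer = 95353.2552 s, i.e. 26.49 hours.

26.49 hours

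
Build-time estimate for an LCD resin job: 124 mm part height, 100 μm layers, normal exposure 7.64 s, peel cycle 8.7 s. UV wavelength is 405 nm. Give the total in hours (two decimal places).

Number of layers: 124 / 0.1 → 1240 (rounded up).
Cycle time: 7.64 + 8.7 → 16.34 s.
Total = 1240 × 16.34 = 20261.6 s = 5.63 hours.

5.63 hours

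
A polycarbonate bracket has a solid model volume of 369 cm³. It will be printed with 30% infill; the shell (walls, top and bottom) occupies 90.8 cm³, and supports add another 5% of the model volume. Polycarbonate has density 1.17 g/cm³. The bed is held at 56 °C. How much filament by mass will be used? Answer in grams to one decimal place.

Volume inside the shell: 369 − 90.8 → 278.2 cm³.
Infill volume: 0.30 × 278.2 → 83.46 cm³.
Support = 0.05 × 369, so 18.45 cm³.
Total printed volume: 90.8 + 83.46 + 18.45 → 192.71 cm³.
Mass = 192.71 × 1.17, so 225.4707 g.

225.5 g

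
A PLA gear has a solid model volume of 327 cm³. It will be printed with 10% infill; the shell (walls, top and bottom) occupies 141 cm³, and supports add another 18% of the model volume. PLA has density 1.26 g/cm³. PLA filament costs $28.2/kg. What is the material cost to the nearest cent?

$7.76

Infill region: 327 − 141 → 186 cm³.
Deposited infill = 0.10 × 186 = 18.6 cm³.
Support = 0.18 × 327, so 58.86 cm³.
Total extruded: 141 + 18.6 + 58.86 → 218.46 cm³.
Mass = 218.46 × 1.26 = 275.2596 g.
Cost = 275.2596 g / 1000 × $28.2/kg = $7.76.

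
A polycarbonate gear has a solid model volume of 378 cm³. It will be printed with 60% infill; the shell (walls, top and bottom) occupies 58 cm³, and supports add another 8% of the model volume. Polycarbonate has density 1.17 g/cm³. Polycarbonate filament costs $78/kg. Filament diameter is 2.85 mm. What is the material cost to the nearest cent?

Infill region = 378 − 58, so 320 cm³.
Infill volume = 0.60 × 320 = 192 cm³.
Support = 0.08 × 378 = 30.24 cm³.
Total printed volume = 58 + 192 + 30.24, so 280.24 cm³.
Mass: 280.24 × 1.17 → 327.8808 g.
At $78/kg: 327.8808/1000 × 78 = $25.57.

$25.57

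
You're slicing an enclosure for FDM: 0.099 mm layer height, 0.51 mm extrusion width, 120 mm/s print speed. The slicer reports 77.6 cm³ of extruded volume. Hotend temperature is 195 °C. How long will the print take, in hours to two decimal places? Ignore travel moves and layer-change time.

3.56 hours

Extrusion cross-section = 0.099 × 0.51, so 0.05049 mm².
Path length: 77600 mm³ / 0.05049 mm² → 1536938 mm.
Print-move time = 1536938 / 120 = 12807.8 s.
That's 12807.8 s → 3.56 hours.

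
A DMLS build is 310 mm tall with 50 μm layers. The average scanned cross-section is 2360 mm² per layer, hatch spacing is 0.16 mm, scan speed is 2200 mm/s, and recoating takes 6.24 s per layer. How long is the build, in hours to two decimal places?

22.29 hours

Layer count = ceil(310 / 0.05) = 6200.
Hatch length per layer = 2360 / 0.16 = 14750 mm.
Laser time per layer = 14750 / 2200 = 6.7045 s.
Time per layer = 6.7045 + 6.24, so 12.9445 s.
Total: 6200 × 12.9445 s = 80255.9 s → 22.29 hours.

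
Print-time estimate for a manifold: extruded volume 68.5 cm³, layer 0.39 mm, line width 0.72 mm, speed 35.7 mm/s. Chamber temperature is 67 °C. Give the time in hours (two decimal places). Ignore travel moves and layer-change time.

Bead cross-section = 0.39 × 0.72 = 0.2808 mm².
Total extruded path = 68500/0.2808 = 243945.9 mm.
Print-move time = 243945.9 / 35.7 = 6833.2 s.
6833.2 s = 1.90 hours.

1.90 hours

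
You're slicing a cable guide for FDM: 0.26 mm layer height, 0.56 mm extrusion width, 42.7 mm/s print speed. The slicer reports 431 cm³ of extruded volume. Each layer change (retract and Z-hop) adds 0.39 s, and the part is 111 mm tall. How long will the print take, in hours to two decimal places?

19.30 hours

Extrusion cross-section = 0.26 × 0.56 = 0.1456 mm².
Total extruded path = 431000/0.1456 = 2960164.8 mm.
Print-move time: 2960164.8 / 42.7 → 69324.7 s.
Layer count = ceil(111 / 0.26) = 427.
Layer-change overhead = 427 × 0.39, so 166.53 s.
Altogether 69324.7 + 166.53 = 69491.23 s, i.e. 19.30 hours.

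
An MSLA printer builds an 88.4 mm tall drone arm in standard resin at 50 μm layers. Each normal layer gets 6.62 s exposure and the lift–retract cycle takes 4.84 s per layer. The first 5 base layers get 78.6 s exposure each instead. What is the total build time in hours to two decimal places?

5.73 hours

Layers = ⌈88.4/0.05⌉ = 1768.
Burn-in layers: 5 × (78.6 + 4.84) → 417.2 s.
Remaining layers: 1763 × (6.62 + 4.84) → 20203.98 s.
Sum: 417.2 + 20203.98 = 20621.18 s → 5.73 hours.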